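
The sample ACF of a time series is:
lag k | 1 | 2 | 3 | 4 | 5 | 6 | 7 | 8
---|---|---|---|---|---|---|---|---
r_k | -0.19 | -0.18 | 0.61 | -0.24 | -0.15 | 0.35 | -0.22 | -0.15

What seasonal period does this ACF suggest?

The largest autocorrelation is r_3 = 0.61, with a weaker echo at lag 6 (0.35); the remaining lags stay at or below -0.15.
The dominant spike at lag 3 indicates a seasonal period of 3.

3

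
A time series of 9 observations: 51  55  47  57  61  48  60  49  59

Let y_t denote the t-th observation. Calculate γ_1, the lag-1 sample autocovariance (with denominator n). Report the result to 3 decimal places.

-15.878

Mean ȳ = (51 + 55 + 47 + 57 + 61 + 48 + 60 + 49 + 59)/9 = 54.1111
Σ_{t=1}^{8}(y_t−ȳ)(y_{t+1}−ȳ) = -142.9012
γ_1 = -142.9012 / 9 = -15.878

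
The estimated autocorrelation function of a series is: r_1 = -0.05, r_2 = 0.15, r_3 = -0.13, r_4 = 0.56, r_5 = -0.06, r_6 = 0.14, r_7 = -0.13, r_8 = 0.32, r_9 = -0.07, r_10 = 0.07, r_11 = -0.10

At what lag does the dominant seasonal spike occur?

The largest autocorrelation is r_4 = 0.56, with a weaker echo at lag 8 (0.32); the remaining lags stay at or below 0.15.
The dominant spike at lag 4 indicates a seasonal period of 4.

4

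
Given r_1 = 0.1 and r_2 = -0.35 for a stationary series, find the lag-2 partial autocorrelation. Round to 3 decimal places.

φ_{22} = (r_2 − r_1²) / (1 − r_1²)
r_1² = (0.1)² = 0.01
Numerator = -0.35 − 0.0100 = -0.3600; denominator = 1 − 0.0100 = 0.9900
φ_{22} = -0.3600 / 0.9900 = -0.364

-0.364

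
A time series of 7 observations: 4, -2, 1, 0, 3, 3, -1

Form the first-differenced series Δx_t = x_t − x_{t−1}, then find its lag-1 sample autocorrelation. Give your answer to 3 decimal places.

-0.307

First differences Δx: -6, 3, -1, 3, 0, -4
Mean of differences = -0.8333
Numerator Σ(Δx_t−Δx̄)(Δx_{t+1}−Δx̄) = -20.5278
Denominator Σ(Δx_t−Δx̄)² = 66.8333
r_1(Δx) = -20.5278 / 66.8333 = -0.307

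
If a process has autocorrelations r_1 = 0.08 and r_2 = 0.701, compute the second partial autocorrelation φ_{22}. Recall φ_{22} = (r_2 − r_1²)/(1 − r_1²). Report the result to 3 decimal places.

φ_{22} = (r_2 − r_1²) / (1 − r_1²)
r_1² = (0.08)² = 0.0064
Numerator = 0.701 − 0.0064 = 0.6946; denominator = 1 − 0.0064 = 0.9936
φ_{22} = 0.6946 / 0.9936 = 0.699

0.699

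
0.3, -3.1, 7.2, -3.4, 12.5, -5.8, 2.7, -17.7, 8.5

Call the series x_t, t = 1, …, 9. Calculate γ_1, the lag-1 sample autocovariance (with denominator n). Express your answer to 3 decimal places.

Mean x̄ = (0.3 − 3.1 + 7.2 − 3.4 + 12.5 − 5.8 + 2.7 − 17.7 + 8.5)/9 = 0.1333
Σ_{t=1}^{8}(x_t−x̄)(x_{t+1}−x̄) = -375.6344
γ_1 = -375.6344 / 9 = -41.737

-41.737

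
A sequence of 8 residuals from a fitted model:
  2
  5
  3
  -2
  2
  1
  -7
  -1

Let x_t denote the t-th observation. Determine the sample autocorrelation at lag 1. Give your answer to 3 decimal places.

0.168

Mean x̄ = (2 + 5 + 3 − 2 + 2 + 1 − 7 − 1)/8 = 0.3750
Deviations from mean: 1.6250, 4.6250, 2.6250, -2.3750, 1.6250, 0.6250, -7.3750, -1.3750
Σ(x_t−x̄)(x_{t+1}−x̄) = (7.5156) + (12.1406) + (-6.2344) + (-3.8594) + (1.0156) + (-4.6094) + (10.1406) = 16.1094
Denominator Σ(x_t−x̄)² = 95.8750
r_1 = 16.1094 / 95.8750 = 0.168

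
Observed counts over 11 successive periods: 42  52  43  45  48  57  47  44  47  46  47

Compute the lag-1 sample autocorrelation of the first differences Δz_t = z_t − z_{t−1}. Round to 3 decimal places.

-0.370

First differences Δz: 10, -9, 2, 3, 9, -10, -3, 3, -1, 1
Mean of differences = 0.5000
Numerator Σ(Δz_t−Δz̄)(Δz_{t+1}−Δz̄) = -145.2500
Denominator Σ(Δz_t−Δz̄)² = 392.5000
r_1(Δz) = -145.2500 / 392.5000 = -0.370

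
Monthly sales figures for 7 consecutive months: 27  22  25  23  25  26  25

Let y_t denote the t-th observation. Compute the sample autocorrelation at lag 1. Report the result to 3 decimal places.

Mean ȳ = (27 + 22 + 25 + 23 + 25 + 26 + 25)/7 = 24.7143
Numerator Σ_{t=1}^{6}(y_t−ȳ)(y_{t+1}−ȳ) = -7.2245
Denominator Σ(y_t−ȳ)² = 17.4286
r_1 = -7.2245 / 17.4286 = -0.415

-0.415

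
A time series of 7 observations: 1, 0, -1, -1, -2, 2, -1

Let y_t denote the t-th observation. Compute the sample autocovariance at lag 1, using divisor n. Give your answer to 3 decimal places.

-0.522

Mean ȳ = (1 + 0 − 1 − 1 − 2 + 2 − 1)/7 = -0.2857
Σ_{t=1}^{6}(y_t−ȳ)(y_{t+1}−ȳ) = -3.6531
γ_1 = -3.6531 / 7 = -0.522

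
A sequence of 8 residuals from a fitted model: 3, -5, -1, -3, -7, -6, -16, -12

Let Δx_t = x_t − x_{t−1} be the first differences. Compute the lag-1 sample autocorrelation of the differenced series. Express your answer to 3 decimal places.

First differences Δx: -8, 4, -2, -4, 1, -10, 4
Mean of differences = -2.1429
Numerator Σ(Δx_t−Δx̄)(Δx_{t+1}−Δx̄) = -114.1633
Denominator Σ(Δx_t−Δx̄)² = 184.8571
r_1(Δx) = -114.1633 / 184.8571 = -0.618

-0.618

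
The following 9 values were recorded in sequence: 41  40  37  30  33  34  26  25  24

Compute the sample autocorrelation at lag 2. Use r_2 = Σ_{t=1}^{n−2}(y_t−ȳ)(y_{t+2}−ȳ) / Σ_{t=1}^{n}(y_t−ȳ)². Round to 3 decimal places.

0.177

Mean ȳ = (41 + 40 + 37 + 30 + 33 + 34 + 26 + 25 + 24)/9 = 32.2222
Σ(y_t−ȳ)(y_{t+2}−ȳ) = (41.9383) + (-17.2840) + (3.7160) + (-3.9506) + (-4.8395) + (-12.8395) + (51.1605) = 57.9012
Denominator Σ(y_t−ȳ)² = 327.5556
r_2 = 57.9012 / 327.5556 = 0.177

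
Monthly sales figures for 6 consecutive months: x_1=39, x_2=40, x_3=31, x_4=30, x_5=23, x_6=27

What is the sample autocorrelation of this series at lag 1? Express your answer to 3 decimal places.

Mean x̄ = (39 + 40 + 31 + 30 + 23 + 27)/6 = 31.6667
Σ(x_t−x̄)(x_{t+1}−x̄) = (61.1111) + (-5.5556) + (1.1111) + (14.4444) + (40.4444) = 111.5556
Denominator Σ(x_t−x̄)² = 223.3333
r_1 = 111.5556 / 223.3333 = 0.500

0.500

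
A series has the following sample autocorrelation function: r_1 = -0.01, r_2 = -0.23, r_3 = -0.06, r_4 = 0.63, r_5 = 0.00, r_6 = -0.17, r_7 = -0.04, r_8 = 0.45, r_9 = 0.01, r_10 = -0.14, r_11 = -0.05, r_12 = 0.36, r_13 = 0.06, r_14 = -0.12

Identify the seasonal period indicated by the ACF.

4

The largest autocorrelation is r_4 = 0.63, with weaker echoes at lags 8 (0.45) and 12 (0.36); the remaining lags stay at or below 0.06.
The dominant spike at lag 4 indicates a seasonal period of 4.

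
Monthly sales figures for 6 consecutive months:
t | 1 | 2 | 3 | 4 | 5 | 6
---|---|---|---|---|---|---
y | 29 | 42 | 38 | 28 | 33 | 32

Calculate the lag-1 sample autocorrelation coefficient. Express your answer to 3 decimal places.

-0.154

Mean ȳ = (29 + 42 + 38 + 28 + 33 + 32)/6 = 33.6667
Deviations from mean: -4.6667, 8.3333, 4.3333, -5.6667, -0.6667, -1.6667
Σ(y_t−ȳ)(y_{t+1}−ȳ) = (-38.8889) + (36.1111) + (-24.5556) + (3.7778) + (1.1111) = -22.4444
Denominator Σ(y_t−ȳ)² = 145.3333
r_1 = -22.4444 / 145.3333 = -0.154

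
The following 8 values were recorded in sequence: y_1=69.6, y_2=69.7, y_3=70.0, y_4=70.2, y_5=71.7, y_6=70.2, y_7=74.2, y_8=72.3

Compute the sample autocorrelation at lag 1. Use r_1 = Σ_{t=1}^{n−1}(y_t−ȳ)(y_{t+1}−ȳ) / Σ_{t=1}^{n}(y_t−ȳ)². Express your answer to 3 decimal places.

Mean ȳ = (69.6 + 69.7 + 70.0 + 70.2 + 71.7 + 70.2 + 74.2 + 72.3)/8 = 70.9875
Deviations from mean: -1.3875, -1.2875, -0.9875, -0.7875, 0.7125, -0.7875, 3.2125, 1.3125
Σ(y_t−ȳ)(y_{t+1}−ȳ) = (1.7864) + (1.2714) + (0.7777) + (-0.5611) + (-0.5611) + (-2.5298) + (4.2164) = 4.3998
Denominator Σ(y_t−ȳ)² = 18.3488
r_1 = 4.3998 / 18.3488 = 0.240

0.240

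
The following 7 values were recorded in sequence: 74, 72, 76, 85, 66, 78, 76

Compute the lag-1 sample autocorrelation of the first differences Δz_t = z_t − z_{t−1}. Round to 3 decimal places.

-0.652

First differences Δz: -2, 4, 9, -19, 12, -2
Mean of differences = 0.3333
Numerator Σ(Δz_t−Δz̄)(Δz_{t+1}−Δz̄) = -397.1111
Denominator Σ(Δz_t−Δz̄)² = 609.3333
r_1(Δz) = -397.1111 / 609.3333 = -0.652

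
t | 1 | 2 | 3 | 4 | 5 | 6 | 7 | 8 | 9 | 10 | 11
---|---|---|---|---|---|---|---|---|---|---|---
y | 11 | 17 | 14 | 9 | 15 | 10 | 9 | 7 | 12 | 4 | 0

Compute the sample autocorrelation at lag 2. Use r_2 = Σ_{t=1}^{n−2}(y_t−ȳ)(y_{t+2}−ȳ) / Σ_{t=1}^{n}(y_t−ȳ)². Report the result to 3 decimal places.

Mean ȳ = (11 + 17 + 14 + 9 + 15 + 10 + 9 + 7 + 12 + 4 + 0)/11 = 9.8182
Numerator Σ_{t=1}^{9}(y_t−ȳ)(y_{t+2}−ȳ) = 9.0248
Denominator Σ(y_t−ȳ)² = 241.6364
r_2 = 9.0248 / 241.6364 = 0.037

0.037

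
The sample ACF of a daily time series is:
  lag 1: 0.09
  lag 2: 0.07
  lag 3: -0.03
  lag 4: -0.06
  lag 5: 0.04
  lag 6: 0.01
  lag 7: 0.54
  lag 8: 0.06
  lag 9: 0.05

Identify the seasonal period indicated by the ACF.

The largest autocorrelation is r_7 = 0.54; the remaining lags stay at or below 0.09.
The dominant spike at lag 7 indicates a seasonal period of 7.

7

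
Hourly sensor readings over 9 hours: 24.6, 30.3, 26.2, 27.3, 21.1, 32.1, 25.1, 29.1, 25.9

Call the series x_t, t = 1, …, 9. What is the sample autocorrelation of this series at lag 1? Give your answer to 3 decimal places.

-0.669

Mean x̄ = (24.6 + 30.3 + 26.2 + 27.3 + 21.1 + 32.1 + 25.1 + 29.1 + 25.9)/9 = 26.8556
Numerator Σ_{t=1}^{8}(x_t−x̄)(x_{t+1}−x̄) = -58.3531
Denominator Σ(x_t−x̄)² = 87.2422
r_1 = -58.3531 / 87.2422 = -0.669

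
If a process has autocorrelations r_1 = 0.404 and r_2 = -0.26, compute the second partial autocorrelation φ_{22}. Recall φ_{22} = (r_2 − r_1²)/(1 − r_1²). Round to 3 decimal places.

φ_{22} = (r_2 − r_1²) / (1 − r_1²)
r_1² = (0.404)² = 0.163216
Numerator = -0.26 − 0.1632 = -0.4232; denominator = 1 − 0.1632 = 0.8368
φ_{22} = -0.4232 / 0.8368 = -0.506

-0.506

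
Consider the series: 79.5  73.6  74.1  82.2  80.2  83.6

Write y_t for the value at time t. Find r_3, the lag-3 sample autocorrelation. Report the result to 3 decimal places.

-0.319

Mean ȳ = (79.5 + 73.6 + 74.1 + 82.2 + 80.2 + 83.6)/6 = 78.8667
Deviations from mean: 0.6333, -5.2667, -4.7667, 3.3333, 1.3333, 4.7333
Σ(y_t−ȳ)(y_{t+3}−ȳ) = (2.1111) + (-7.0222) + (-22.5622) = -27.4733
Denominator Σ(y_t−ȳ)² = 86.1533
r_3 = -27.4733 / 86.1533 = -0.319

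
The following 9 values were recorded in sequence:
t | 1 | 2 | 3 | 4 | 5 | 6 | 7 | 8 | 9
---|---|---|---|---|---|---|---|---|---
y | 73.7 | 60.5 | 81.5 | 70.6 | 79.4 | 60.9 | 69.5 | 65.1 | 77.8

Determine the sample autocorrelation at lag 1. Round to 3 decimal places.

Mean ȳ = (73.7 + 60.5 + 81.5 + 70.6 + 79.4 + 60.9 + 69.5 + 65.1 + 77.8)/9 = 71.0000
Numerator Σ_{t=1}^{8}(y_t−ȳ)(y_{t+1}−ȳ) = -247.1200
Denominator Σ(y_t−ȳ)² = 483.8200
r_1 = -247.1200 / 483.8200 = -0.511

-0.511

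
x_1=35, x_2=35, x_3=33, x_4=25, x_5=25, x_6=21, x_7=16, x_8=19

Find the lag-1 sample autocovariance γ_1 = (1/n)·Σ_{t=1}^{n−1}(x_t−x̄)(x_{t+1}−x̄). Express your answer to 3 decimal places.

32.889

Mean x̄ = (35 + 35 + 33 + 25 + 25 + 21 + 16 + 19)/8 = 26.1250
Deviations: 8.8750, 8.8750, 6.8750, -1.1250, -1.1250, -5.1250, -10.1250, -7.1250
Σ_{t=1}^{7}(x_t−x̄)(x_{t+1}−x̄) = 263.1094
γ_1 = 263.1094 / 8 = 32.889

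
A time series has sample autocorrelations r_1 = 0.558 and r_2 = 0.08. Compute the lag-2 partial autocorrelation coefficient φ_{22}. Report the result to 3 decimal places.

-0.336

φ_{22} = (r_2 − r_1²) / (1 − r_1²)
r_1² = (0.558)² = 0.311364
Numerator = 0.08 − 0.3114 = -0.2314; denominator = 1 − 0.3114 = 0.6886
φ_{22} = -0.2314 / 0.6886 = -0.336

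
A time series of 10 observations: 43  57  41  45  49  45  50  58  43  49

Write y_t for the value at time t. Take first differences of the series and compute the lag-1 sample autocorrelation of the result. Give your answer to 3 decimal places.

First differences Δy: 14, -16, 4, 4, -4, 5, 8, -15, 6
Mean of differences = 0.6667
Numerator Σ(Δy_t−Δȳ)(Δy_{t+1}−Δȳ) = -469.1111
Denominator Σ(Δy_t−Δȳ)² = 846.0000
r_1(Δy) = -469.1111 / 846.0000 = -0.555

-0.555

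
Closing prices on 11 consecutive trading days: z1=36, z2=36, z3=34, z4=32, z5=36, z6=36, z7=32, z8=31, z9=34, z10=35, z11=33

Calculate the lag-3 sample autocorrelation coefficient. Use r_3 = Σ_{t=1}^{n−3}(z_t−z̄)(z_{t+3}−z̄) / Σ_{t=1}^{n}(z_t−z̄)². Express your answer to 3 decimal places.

-0.022

Mean z̄ = (36 + 36 + 34 + 32 + 36 + 36 + 32 + 31 + 34 + 35 + 33)/11 = 34.0909
Numerator Σ_{t=1}^{8}(z_t−z̄)(z_{t+3}−z̄) = -0.7521
Denominator Σ(z_t−z̄)² = 34.9091
r_3 = -0.7521 / 34.9091 = -0.022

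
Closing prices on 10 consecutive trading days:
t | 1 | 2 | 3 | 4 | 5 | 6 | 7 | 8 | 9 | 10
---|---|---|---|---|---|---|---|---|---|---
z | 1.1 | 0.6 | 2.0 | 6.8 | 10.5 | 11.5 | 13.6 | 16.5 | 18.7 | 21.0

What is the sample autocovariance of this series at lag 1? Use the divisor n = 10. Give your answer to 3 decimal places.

Mean z̄ = (1.1 + 0.6 + 2.0 + 6.8 + 10.5 + 11.5 + 13.6 + 16.5 + 18.7 + 21.0)/10 = 10.2300
Σ_{t=1}^{9}(z_t−z̄)(z_{t+1}−z̄) = 364.5611
γ_1 = 364.5611 / 10 = 36.456

36.456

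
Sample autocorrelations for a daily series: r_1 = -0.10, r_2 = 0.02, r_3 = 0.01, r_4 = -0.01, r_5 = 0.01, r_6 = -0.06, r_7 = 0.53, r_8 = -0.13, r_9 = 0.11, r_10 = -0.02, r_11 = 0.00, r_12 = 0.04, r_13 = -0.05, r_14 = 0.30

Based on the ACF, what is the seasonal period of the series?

The largest autocorrelation is r_7 = 0.53, with a weaker echo at lag 14 (0.30); the remaining lags stay at or below 0.11.
The dominant spike at lag 7 indicates a seasonal period of 7.

7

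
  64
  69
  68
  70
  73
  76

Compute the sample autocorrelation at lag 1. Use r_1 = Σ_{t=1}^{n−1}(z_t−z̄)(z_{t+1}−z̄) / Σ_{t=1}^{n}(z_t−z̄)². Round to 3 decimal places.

0.302

Mean z̄ = (64 + 69 + 68 + 70 + 73 + 76)/6 = 70.0000
Deviations from mean: -6.0000, -1.0000, -2.0000, 0.0000, 3.0000, 6.0000
Σ(z_t−z̄)(z_{t+1}−z̄) = (6.0000) + (2.0000) + (0.0000) + (0.0000) + (18.0000) = 26.0000
Denominator Σ(z_t−z̄)² = 86.0000
r_1 = 26.0000 / 86.0000 = 0.302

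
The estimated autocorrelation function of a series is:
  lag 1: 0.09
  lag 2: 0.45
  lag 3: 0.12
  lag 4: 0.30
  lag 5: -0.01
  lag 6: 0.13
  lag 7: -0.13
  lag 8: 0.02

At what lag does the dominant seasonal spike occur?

The largest autocorrelation is r_2 = 0.45, with a weaker echo at lag 4 (0.30); the remaining lags stay at or below 0.13.
The dominant spike at lag 2 indicates a seasonal period of 2.

2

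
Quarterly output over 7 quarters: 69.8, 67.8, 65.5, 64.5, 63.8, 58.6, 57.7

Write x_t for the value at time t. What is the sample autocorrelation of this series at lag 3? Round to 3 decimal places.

Mean x̄ = (69.8 + 67.8 + 65.5 + 64.5 + 63.8 + 58.6 + 57.7)/7 = 63.9571
Numerator Σ_{t=1}^{4}(x_t−x̄)(x_{t+3}−x̄) = -9.0941
Denominator Σ(x_t−x̄)² = 119.4571
r_3 = -9.0941 / 119.4571 = -0.076

-0.076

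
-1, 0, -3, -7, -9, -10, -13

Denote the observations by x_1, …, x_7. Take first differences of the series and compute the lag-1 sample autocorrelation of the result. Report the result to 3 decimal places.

-0.125

First differences Δx: 1, -3, -4, -2, -1, -3
Mean of differences = -2.0000
Numerator Σ(Δx_t−Δx̄)(Δx_{t+1}−Δx̄) = -2.0000
Denominator Σ(Δx_t−Δx̄)² = 16.0000
r_1(Δx) = -2.0000 / 16.0000 = -0.125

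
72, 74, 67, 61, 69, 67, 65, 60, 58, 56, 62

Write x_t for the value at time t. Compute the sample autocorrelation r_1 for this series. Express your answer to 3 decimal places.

Mean x̄ = (72 + 74 + 67 + 61 + 69 + 67 + 65 + 60 + 58 + 56 + 62)/11 = 64.6364
Numerator Σ_{t=1}^{10}(x_t−x̄)(x_{t+1}−x̄) = 186.9587
Denominator Σ(x_t−x̄)² = 332.5455
r_1 = 186.9587 / 332.5455 = 0.562

0.562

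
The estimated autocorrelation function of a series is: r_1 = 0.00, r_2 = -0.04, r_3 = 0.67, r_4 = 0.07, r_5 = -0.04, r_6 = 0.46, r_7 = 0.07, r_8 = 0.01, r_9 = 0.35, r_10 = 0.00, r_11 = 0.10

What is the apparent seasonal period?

3

The largest autocorrelation is r_3 = 0.67, with weaker echoes at lags 6 (0.46) and 9 (0.35); the remaining lags stay at or below 0.10.
The dominant spike at lag 3 indicates a seasonal period of 3.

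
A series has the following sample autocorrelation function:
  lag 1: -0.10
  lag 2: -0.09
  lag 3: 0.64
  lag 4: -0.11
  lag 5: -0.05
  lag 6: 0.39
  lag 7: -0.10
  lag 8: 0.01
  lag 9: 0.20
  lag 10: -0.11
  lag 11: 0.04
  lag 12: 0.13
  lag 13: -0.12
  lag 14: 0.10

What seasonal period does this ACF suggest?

The largest autocorrelation is r_3 = 0.64, with weaker echoes at lags 6 (0.39) and 9 (0.20); the remaining lags stay at or below 0.13.
The dominant spike at lag 3 indicates a seasonal period of 3.

3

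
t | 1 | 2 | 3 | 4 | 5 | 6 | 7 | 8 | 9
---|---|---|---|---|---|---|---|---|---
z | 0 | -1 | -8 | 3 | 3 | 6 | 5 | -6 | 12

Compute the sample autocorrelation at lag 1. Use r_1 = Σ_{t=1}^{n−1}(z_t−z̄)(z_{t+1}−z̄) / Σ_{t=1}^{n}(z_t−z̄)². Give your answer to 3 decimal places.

-0.220

Mean z̄ = (0 − 1 − 8 + 3 + 3 + 6 + 5 − 6 + 12)/9 = 1.5556
Numerator Σ_{t=1}^{8}(z_t−z̄)(z_{t+1}−z̄) = -66.5309
Denominator Σ(z_t−z̄)² = 302.2222
r_1 = -66.5309 / 302.2222 = -0.220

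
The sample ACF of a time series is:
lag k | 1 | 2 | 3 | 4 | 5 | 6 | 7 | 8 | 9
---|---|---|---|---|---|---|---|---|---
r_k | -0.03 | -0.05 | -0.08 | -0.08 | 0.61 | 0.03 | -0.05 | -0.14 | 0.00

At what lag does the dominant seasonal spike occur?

5

The largest autocorrelation is r_5 = 0.61; the remaining lags stay at or below 0.03.
The dominant spike at lag 5 indicates a seasonal period of 5.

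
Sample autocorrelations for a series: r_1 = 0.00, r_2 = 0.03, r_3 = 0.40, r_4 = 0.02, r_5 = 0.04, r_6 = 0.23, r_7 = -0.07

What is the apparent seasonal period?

The largest autocorrelation is r_3 = 0.40, with a weaker echo at lag 6 (0.23); the remaining lags stay at or below 0.04.
The dominant spike at lag 3 indicates a seasonal period of 3.

3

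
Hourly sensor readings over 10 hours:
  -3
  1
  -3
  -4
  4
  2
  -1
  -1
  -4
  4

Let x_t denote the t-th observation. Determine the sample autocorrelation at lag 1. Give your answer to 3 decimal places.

-0.211

Mean x̄ = (-3 + 1 − 3 − 4 + 4 + 2 − 1 − 1 − 4 + 4)/10 = -0.5000
Numerator Σ_{t=1}^{9}(x_t−x̄)(x_{t+1}−x̄) = -18.2500
Denominator Σ(x_t−x̄)² = 86.5000
r_1 = -18.2500 / 86.5000 = -0.211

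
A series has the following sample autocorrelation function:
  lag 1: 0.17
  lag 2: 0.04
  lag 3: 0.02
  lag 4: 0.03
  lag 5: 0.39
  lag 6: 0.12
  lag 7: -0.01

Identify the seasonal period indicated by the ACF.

5

The largest autocorrelation is r_5 = 0.39; the remaining lags stay at or below 0.17.
The dominant spike at lag 5 indicates a seasonal period of 5.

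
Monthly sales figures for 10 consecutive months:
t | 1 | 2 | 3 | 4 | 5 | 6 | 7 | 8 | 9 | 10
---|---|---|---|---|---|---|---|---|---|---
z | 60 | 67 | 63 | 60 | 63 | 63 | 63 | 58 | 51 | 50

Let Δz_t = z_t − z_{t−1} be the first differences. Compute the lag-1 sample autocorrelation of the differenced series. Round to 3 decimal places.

First differences Δz: 7, -4, -3, 3, 0, 0, -5, -7, -1
Mean of differences = -1.1111
Numerator Σ(Δz_t−Δz̄)(Δz_{t+1}−Δz̄) = -2.0123
Denominator Σ(Δz_t−Δz̄)² = 146.8889
r_1(Δz) = -2.0123 / 146.8889 = -0.014

-0.014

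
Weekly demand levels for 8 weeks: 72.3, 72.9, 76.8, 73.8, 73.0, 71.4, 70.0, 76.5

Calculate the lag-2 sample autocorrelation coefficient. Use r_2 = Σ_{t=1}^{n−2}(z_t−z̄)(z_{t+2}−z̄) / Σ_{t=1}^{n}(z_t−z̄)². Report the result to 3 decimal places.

Mean z̄ = (72.3 + 72.9 + 76.8 + 73.8 + 73.0 + 71.4 + 70.0 + 76.5)/8 = 73.3375
Deviations from mean: -1.0375, -0.4375, 3.4625, 0.4625, -0.3375, -1.9375, -3.3375, 3.1625
Σ(z_t−z̄)(z_{t+2}−z̄) = (-3.5923) + (-0.2023) + (-1.1686) + (-0.8961) + (1.1264) + (-6.1273) = -10.8603
Denominator Σ(z_t−z̄)² = 38.4788
r_2 = -10.8603 / 38.4788 = -0.282

-0.282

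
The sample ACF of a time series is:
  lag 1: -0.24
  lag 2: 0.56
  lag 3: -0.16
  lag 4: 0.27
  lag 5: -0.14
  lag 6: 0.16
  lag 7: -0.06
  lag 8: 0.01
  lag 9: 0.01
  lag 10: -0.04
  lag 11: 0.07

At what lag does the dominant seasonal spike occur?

The largest autocorrelation is r_2 = 0.56, with weaker echoes at lags 4 (0.27) and 6 (0.16); the remaining lags stay at or below 0.07.
The dominant spike at lag 2 indicates a seasonal period of 2.

2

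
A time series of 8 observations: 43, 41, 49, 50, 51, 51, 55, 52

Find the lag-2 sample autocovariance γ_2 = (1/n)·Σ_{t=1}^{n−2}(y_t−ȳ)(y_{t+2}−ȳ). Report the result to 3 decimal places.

1.500

Mean ȳ = (43 + 41 + 49 + 50 + 51 + 51 + 55 + 52)/8 = 49.0000
Deviations: -6.0000, -8.0000, 0.0000, 1.0000, 2.0000, 2.0000, 6.0000, 3.0000
Σ_{t=1}^{6}(y_t−ȳ)(y_{t+2}−ȳ) = 12.0000
γ_2 = 12.0000 / 8 = 1.500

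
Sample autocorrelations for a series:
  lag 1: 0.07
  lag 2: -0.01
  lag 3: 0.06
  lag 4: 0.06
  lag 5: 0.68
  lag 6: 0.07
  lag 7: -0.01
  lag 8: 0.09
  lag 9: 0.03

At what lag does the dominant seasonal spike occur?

The largest autocorrelation is r_5 = 0.68; the remaining lags stay at or below 0.09.
The dominant spike at lag 5 indicates a seasonal period of 5.

5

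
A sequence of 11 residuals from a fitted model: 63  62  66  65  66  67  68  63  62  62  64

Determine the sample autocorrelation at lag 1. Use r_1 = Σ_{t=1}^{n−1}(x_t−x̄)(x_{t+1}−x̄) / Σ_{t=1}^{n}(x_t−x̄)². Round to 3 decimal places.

0.431

Mean x̄ = (63 + 62 + 66 + 65 + 66 + 67 + 68 + 63 + 62 + 62 + 64)/11 = 64.3636
Numerator Σ_{t=1}^{10}(x_t−x̄)(x_{t+1}−x̄) = 20.0496
Denominator Σ(x_t−x̄)² = 46.5455
r_1 = 20.0496 / 46.5455 = 0.431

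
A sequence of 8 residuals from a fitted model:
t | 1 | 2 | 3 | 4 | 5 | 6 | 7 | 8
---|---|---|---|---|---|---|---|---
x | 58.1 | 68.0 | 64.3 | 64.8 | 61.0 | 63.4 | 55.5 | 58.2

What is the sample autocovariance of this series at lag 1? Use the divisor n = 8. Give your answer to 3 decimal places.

1.227

Mean x̄ = (58.1 + 68.0 + 64.3 + 64.8 + 61.0 + 63.4 + 55.5 + 58.2)/8 = 61.6625
Deviations: -3.5625, 6.3375, 2.6375, 3.1375, -0.6625, 1.7375, -6.1625, -3.4625
Σ_{t=1}^{7}(x_t−x̄)(x_{t+1}−x̄) = 9.8136
γ_1 = 9.8136 / 8 = 1.227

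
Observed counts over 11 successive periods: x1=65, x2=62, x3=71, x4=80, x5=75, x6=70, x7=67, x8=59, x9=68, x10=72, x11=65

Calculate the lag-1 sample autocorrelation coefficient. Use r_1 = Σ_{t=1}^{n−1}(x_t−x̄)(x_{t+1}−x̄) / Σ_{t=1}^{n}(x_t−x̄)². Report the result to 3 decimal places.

Mean x̄ = (65 + 62 + 71 + 80 + 75 + 70 + 67 + 59 + 68 + 72 + 65)/11 = 68.5455
Numerator Σ_{t=1}^{10}(x_t−x̄)(x_{t+1}−x̄) = 122.1570
Denominator Σ(x_t−x̄)² = 354.7273
r_1 = 122.1570 / 354.7273 = 0.344

0.344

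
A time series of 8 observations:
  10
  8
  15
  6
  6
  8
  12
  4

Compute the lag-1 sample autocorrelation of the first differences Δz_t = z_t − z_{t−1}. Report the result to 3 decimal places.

First differences Δz: -2, 7, -9, 0, 2, 4, -8
Mean of differences = -0.8571
Numerator Σ(Δz_t−Δz̄)(Δz_{t+1}−Δz̄) = -98.3061
Denominator Σ(Δz_t−Δz̄)² = 212.8571
r_1(Δz) = -98.3061 / 212.8571 = -0.462

-0.462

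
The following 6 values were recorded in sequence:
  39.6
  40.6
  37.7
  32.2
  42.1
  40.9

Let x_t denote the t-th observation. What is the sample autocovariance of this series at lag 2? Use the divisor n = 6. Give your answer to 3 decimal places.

-4.978

Mean x̄ = (39.6 + 40.6 + 37.7 + 32.2 + 42.1 + 40.9)/6 = 38.8500
Σ_{t=1}^{4}(x_t−x̄)(x_{t+2}−x̄) = -29.8700
γ_2 = -29.8700 / 6 = -4.978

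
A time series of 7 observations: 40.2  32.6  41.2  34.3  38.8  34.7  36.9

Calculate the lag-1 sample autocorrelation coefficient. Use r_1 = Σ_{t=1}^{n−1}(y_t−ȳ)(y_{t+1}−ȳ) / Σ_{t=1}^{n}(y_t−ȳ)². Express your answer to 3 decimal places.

-0.838

Mean ȳ = (40.2 + 32.6 + 41.2 + 34.3 + 38.8 + 34.7 + 36.9)/7 = 36.9571
Deviations from mean: 3.2429, -4.3571, 4.2429, -2.6571, 1.8429, -2.2571, -0.0571
Σ(y_t−ȳ)(y_{t+1}−ȳ) = (-14.1296) + (-18.4867) + (-11.2739) + (-4.8967) + (-4.1596) + (0.1290) = -52.8176
Denominator Σ(y_t−ȳ)² = 63.0571
r_1 = -52.8176 / 63.0571 = -0.838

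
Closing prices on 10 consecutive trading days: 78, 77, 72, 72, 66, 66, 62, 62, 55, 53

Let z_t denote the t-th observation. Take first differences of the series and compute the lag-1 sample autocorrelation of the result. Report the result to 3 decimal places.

First differences Δz: -1, -5, 0, -6, 0, -4, 0, -7, -2
Mean of differences = -2.7778
Numerator Σ(Δz_t−Δz̄)(Δz_{t+1}−Δz̄) = -49.8272
Denominator Σ(Δz_t−Δz̄)² = 61.5556
r_1(Δz) = -49.8272 / 61.5556 = -0.809

-0.809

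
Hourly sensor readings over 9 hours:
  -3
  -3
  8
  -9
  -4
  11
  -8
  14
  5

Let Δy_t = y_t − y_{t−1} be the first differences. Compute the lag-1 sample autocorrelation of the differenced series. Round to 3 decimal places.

-0.707

First differences Δy: 0, 11, -17, 5, 15, -19, 22, -9
Mean of differences = 1.0000
Numerator Σ(Δy_t−Δȳ)(Δy_{t+1}−Δȳ) = -1116.0000
Denominator Σ(Δy_t−Δȳ)² = 1578.0000
r_1(Δy) = -1116.0000 / 1578.0000 = -0.707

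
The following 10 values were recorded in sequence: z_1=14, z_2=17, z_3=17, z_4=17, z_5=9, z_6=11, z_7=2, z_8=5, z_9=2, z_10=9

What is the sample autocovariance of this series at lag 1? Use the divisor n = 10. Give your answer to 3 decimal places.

Mean z̄ = (14 + 17 + 17 + 17 + 9 + 11 + 2 + 5 + 2 + 9)/10 = 10.3000
Σ_{t=1}^{9}(z_t−z̄)(z_{t+1}−z̄) = 197.9100
γ_1 = 197.9100 / 10 = 19.791

19.791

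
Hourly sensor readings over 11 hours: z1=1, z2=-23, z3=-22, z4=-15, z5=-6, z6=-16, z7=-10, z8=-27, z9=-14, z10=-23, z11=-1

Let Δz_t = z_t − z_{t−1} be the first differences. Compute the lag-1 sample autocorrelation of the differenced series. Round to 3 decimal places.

-0.398

First differences Δz: -24, 1, 7, 9, -10, 6, -17, 13, -9, 22
Mean of differences = -0.2000
Numerator Σ(Δz_t−Δz̄)(Δz_{t+1}−Δz̄) = -742.0400
Denominator Σ(Δz_t−Δz̄)² = 1865.6000
r_1(Δz) = -742.0400 / 1865.6000 = -0.398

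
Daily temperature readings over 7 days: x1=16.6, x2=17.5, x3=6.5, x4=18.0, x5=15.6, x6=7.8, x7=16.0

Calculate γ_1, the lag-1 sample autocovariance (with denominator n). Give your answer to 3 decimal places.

-9.010

Mean x̄ = (16.6 + 17.5 + 6.5 + 18.0 + 15.6 + 7.8 + 16.0)/7 = 14.0000
Σ_{t=1}^{6}(x_t−x̄)(x_{t+1}−x̄) = -63.0700
γ_1 = -63.0700 / 7 = -9.010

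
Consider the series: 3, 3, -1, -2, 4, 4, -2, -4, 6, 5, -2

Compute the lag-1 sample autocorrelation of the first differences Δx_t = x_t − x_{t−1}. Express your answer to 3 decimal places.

First differences Δx: 0, -4, -1, 6, 0, -6, -2, 10, -1, -7
Mean of differences = -0.5000
Numerator Σ(Δx_t−Δx̄)(Δx_{t+1}−Δx̄) = -12.2500
Denominator Σ(Δx_t−Δx̄)² = 240.5000
r_1(Δx) = -12.2500 / 240.5000 = -0.051

-0.051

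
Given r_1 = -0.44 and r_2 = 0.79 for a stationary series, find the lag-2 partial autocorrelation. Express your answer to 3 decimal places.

0.740

φ_{22} = (r_2 − r_1²) / (1 − r_1²)
r_1² = (-0.44)² = 0.1936
Numerator = 0.79 − 0.1936 = 0.5964; denominator = 1 − 0.1936 = 0.8064
φ_{22} = 0.5964 / 0.8064 = 0.740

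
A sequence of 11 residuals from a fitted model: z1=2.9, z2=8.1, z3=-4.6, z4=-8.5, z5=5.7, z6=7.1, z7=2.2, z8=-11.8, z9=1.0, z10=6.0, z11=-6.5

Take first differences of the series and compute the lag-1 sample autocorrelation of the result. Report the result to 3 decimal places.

-0.177

First differences Δz: 5.2, -12.7, -3.9, 14.2, 1.4, -4.9, -14.0, 12.8, 5.0, -12.5
Mean of differences = -0.9400
Numerator Σ(Δz_t−Δz̄)(Δz_{t+1}−Δz̄) = -170.8276
Denominator Σ(Δz_t−Δz̄)² = 963.4040
r_1(Δz) = -170.8276 / 963.4040 = -0.177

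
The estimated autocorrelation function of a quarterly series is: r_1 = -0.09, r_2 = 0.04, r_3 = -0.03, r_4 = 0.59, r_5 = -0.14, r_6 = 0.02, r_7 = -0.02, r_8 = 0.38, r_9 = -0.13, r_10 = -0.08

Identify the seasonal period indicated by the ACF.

The largest autocorrelation is r_4 = 0.59, with a weaker echo at lag 8 (0.38); the remaining lags stay at or below 0.04.
The dominant spike at lag 4 indicates a seasonal period of 4.

4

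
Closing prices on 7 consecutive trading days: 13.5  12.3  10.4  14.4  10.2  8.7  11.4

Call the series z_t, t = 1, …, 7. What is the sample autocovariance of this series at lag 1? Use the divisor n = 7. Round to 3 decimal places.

-0.320

Mean z̄ = (13.5 + 12.3 + 10.4 + 14.4 + 10.2 + 8.7 + 11.4)/7 = 11.5571
Σ_{t=1}^{6}(z_t−z̄)(z_{t+1}−z̄) = -2.2376
γ_1 = -2.2376 / 7 = -0.320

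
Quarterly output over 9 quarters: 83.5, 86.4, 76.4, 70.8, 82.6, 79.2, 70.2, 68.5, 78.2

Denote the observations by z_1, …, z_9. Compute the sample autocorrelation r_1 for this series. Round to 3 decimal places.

0.218

Mean z̄ = (83.5 + 86.4 + 76.4 + 70.8 + 82.6 + 79.2 + 70.2 + 68.5 + 78.2)/9 = 77.3111
Numerator Σ_{t=1}^{8}(z_t−z̄)(z_{t+1}−z̄) = 70.8477
Denominator Σ(z_t−z̄)² = 324.6689
r_1 = 70.8477 / 324.6689 = 0.218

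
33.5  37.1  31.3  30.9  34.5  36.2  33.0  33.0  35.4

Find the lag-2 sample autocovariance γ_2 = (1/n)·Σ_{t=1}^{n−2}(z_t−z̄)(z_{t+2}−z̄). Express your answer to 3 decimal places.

-2.340

Mean z̄ = (33.5 + 37.1 + 31.3 + 30.9 + 34.5 + 36.2 + 33.0 + 33.0 + 35.4)/9 = 33.8778
Σ_{t=1}^{7}(z_t−z̄)(z_{t+2}−z̄) = -21.0610
γ_2 = -21.0610 / 9 = -2.340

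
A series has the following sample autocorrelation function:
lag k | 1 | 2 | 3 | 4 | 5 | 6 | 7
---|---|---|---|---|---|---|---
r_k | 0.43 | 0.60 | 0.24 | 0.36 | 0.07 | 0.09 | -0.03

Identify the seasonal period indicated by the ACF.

2

The largest autocorrelation is r_2 = 0.60; the remaining lags stay at or below 0.43.
The dominant spike at lag 2 indicates a seasonal period of 2.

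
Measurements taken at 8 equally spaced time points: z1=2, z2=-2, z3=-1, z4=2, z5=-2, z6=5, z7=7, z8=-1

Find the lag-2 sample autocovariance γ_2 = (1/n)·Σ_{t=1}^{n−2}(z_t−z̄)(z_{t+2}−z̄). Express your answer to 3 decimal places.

-2.641

Mean z̄ = (2 − 2 − 1 + 2 − 2 + 5 + 7 − 1)/8 = 1.2500
Σ_{t=1}^{6}(z_t−z̄)(z_{t+2}−z̄) = -21.1250
γ_2 = -21.1250 / 8 = -2.641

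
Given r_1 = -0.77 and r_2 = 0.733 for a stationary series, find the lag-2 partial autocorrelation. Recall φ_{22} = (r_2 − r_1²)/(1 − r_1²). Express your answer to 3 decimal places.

φ_{22} = (r_2 − r_1²) / (1 − r_1²)
r_1² = (-0.77)² = 0.5929
Numerator = 0.733 − 0.5929 = 0.1401; denominator = 1 − 0.5929 = 0.4071
φ_{22} = 0.1401 / 0.4071 = 0.344

0.344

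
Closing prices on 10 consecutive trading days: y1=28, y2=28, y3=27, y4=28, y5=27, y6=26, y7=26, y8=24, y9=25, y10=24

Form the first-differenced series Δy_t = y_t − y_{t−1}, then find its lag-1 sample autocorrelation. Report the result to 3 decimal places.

-0.673

First differences Δy: 0, -1, 1, -1, -1, 0, -2, 1, -1
Mean of differences = -0.4444
Numerator Σ(Δy_t−Δȳ)(Δy_{t+1}−Δȳ) = -5.5309
Denominator Σ(Δy_t−Δȳ)² = 8.2222
r_1(Δy) = -5.5309 / 8.2222 = -0.673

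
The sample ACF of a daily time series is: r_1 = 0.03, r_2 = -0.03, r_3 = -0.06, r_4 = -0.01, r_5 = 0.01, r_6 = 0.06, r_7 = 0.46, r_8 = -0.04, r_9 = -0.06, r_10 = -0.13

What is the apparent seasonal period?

The largest autocorrelation is r_7 = 0.46; the remaining lags stay at or below 0.06.
The dominant spike at lag 7 indicates a seasonal period of 7.

7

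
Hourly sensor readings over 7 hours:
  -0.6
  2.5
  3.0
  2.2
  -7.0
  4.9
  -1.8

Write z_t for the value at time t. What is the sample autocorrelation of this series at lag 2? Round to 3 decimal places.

Mean z̄ = (-0.6 + 2.5 + 3.0 + 2.2 − 7.0 + 4.9 − 1.8)/7 = 0.4571
Deviations from mean: -1.0571, 2.0429, 2.5429, 1.7429, -7.4571, 4.4429, -2.2571
Σ(z_t−z̄)(z_{t+2}−z̄) = (-2.6882) + (3.5604) + (-18.9624) + (7.7433) + (16.8318) = 6.4849
Denominator Σ(z_t−z̄)² = 95.2371
r_2 = 6.4849 / 95.2371 = 0.068

0.068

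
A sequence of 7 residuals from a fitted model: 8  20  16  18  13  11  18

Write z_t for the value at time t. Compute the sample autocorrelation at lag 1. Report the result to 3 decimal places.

-0.324

Mean z̄ = (8 + 20 + 16 + 18 + 13 + 11 + 18)/7 = 14.8571
Deviations from mean: -6.8571, 5.1429, 1.1429, 3.1429, -1.8571, -3.8571, 3.1429
Σ(z_t−z̄)(z_{t+1}−z̄) = (-35.2653) + (5.8776) + (3.5918) + (-5.8367) + (7.1633) + (-12.1224) = -36.5918
Denominator Σ(z_t−z̄)² = 112.8571
r_1 = -36.5918 / 112.8571 = -0.324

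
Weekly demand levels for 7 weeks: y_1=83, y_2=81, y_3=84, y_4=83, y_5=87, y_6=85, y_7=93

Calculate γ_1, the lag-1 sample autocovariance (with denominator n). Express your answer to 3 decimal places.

Mean ȳ = (83 + 81 + 84 + 83 + 87 + 85 + 93)/7 = 85.1429
Σ_{t=1}^{6}(y_t−ȳ)(y_{t+1}−ȳ) = 10.6939
γ_1 = 10.6939 / 7 = 1.528

1.528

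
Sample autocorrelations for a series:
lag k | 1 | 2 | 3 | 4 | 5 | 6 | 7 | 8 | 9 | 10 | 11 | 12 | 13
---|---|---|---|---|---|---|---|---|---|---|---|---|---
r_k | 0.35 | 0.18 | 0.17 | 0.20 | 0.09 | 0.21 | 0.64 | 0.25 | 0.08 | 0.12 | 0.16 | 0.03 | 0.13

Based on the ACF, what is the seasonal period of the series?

The largest autocorrelation is r_7 = 0.64; the remaining lags stay at or below 0.35. The elevated value at lag 1 (0.35), dropping to 0.18 at lag 2, reflects decaying short-term dependence rather than seasonality.
The dominant spike at lag 7 indicates a seasonal period of 7.

7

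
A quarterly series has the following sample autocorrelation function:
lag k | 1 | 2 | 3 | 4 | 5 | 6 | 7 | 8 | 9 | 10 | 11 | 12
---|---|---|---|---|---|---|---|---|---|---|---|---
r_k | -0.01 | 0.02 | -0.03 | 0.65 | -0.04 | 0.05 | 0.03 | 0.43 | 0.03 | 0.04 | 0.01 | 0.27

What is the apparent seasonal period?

4

The largest autocorrelation is r_4 = 0.65, with weaker echoes at lags 8 (0.43) and 12 (0.27); the remaining lags stay at or below 0.05.
The dominant spike at lag 4 indicates a seasonal period of 4.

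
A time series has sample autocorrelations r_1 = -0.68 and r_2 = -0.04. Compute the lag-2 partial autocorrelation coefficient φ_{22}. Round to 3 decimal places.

φ_{22} = (r_2 − r_1²) / (1 − r_1²)
r_1² = (-0.68)² = 0.4624
Numerator = -0.04 − 0.4624 = -0.5024; denominator = 1 − 0.4624 = 0.5376
φ_{22} = -0.5024 / 0.5376 = -0.935

-0.935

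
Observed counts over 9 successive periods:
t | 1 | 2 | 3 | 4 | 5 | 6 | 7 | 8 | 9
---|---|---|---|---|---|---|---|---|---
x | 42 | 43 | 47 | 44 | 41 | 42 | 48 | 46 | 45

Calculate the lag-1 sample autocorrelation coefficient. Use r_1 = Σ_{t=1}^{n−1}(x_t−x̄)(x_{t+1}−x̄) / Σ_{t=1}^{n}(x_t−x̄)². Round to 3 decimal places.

0.132

Mean x̄ = (42 + 43 + 47 + 44 + 41 + 42 + 48 + 46 + 45)/9 = 44.2222
Numerator Σ_{t=1}^{8}(x_t−x̄)(x_{t+1}−x̄) = 6.2840
Denominator Σ(x_t−x̄)² = 47.5556
r_1 = 6.2840 / 47.5556 = 0.132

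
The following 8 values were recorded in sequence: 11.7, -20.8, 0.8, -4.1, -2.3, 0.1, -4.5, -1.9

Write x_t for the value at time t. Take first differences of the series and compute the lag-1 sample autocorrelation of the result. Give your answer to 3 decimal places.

First differences Δx: -32.5, 21.6, -4.9, 1.8, 2.4, -4.6, 2.6
Mean of differences = -1.9429
Numerator Σ(Δx_t−Δx̄)(Δx_{t+1}−Δx̄) = -807.4461
Denominator Σ(Δx_t−Δx̄)² = 1557.3171
r_1(Δx) = -807.4461 / 1557.3171 = -0.518

-0.518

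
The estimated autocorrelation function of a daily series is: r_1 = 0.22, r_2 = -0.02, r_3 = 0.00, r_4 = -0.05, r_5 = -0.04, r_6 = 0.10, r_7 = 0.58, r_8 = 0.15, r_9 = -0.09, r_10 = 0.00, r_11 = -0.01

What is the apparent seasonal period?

The largest autocorrelation is r_7 = 0.58; the remaining lags stay at or below 0.22.
The dominant spike at lag 7 indicates a seasonal period of 7.

7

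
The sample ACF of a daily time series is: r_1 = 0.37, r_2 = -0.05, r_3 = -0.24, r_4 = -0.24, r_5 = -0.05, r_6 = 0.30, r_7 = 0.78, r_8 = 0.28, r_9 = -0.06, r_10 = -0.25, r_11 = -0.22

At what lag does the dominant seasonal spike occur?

The largest autocorrelation is r_7 = 0.78; the remaining lags stay at or below 0.37.
The dominant spike at lag 7 indicates a seasonal period of 7.

7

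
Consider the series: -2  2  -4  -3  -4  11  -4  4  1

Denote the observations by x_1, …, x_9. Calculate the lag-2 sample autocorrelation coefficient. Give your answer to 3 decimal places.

Mean x̄ = (-2 + 2 − 4 − 3 − 4 + 11 − 4 + 4 + 1)/9 = 0.1111
Σ(x_t−x̄)(x_{t+2}−x̄) = (8.6790) + (-5.8765) + (16.9012) + (-33.8765) + (16.9012) + (42.3457) + (-3.6543) = 41.4198
Denominator Σ(x_t−x̄)² = 202.8889
r_2 = 41.4198 / 202.8889 = 0.204

0.204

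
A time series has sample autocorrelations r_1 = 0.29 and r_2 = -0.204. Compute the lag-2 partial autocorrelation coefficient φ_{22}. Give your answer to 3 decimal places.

-0.315

φ_{22} = (r_2 − r_1²) / (1 − r_1²)
r_1² = (0.29)² = 0.0841
Numerator = -0.204 − 0.0841 = -0.2881; denominator = 1 − 0.0841 = 0.9159
φ_{22} = -0.2881 / 0.9159 = -0.315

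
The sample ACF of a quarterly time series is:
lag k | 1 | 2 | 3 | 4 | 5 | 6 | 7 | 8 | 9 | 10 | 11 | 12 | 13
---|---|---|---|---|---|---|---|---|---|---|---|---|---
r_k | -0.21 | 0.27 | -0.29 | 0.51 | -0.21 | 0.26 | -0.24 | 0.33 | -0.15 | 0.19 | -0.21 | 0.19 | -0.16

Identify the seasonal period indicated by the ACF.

4

The largest autocorrelation is r_4 = 0.51, with a weaker echo at lag 8 (0.33); the remaining lags stay at or below 0.27.
The dominant spike at lag 4 indicates a seasonal period of 4.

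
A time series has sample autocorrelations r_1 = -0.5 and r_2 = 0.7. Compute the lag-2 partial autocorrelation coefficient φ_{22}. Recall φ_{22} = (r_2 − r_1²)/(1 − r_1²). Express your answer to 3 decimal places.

φ_{22} = (r_2 − r_1²) / (1 − r_1²)
r_1² = (-0.5)² = 0.25
Numerator = 0.7 − 0.2500 = 0.4500; denominator = 1 − 0.2500 = 0.7500
φ_{22} = 0.4500 / 0.7500 = 0.600

0.600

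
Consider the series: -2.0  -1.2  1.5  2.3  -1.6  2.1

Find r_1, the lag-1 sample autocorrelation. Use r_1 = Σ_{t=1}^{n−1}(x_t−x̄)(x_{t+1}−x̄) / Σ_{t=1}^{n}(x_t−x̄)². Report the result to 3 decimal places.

Mean x̄ = (-2.0 − 1.2 + 1.5 + 2.3 − 1.6 + 2.1)/6 = 0.1833
Deviations from mean: -2.1833, -1.3833, 1.3167, 2.1167, -1.7833, 1.9167
Σ(x_t−x̄)(x_{t+1}−x̄) = (3.0203) + (-1.8214) + (2.7869) + (-3.7747) + (-3.4181) = -3.2069
Denominator Σ(x_t−x̄)² = 19.7483
r_1 = -3.2069 / 19.7483 = -0.162

-0.162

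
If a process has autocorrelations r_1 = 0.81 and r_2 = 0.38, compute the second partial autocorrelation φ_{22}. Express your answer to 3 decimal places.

φ_{22} = (r_2 − r_1²) / (1 − r_1²)
r_1² = (0.81)² = 0.6561
Numerator = 0.38 − 0.6561 = -0.2761; denominator = 1 − 0.6561 = 0.3439
φ_{22} = -0.2761 / 0.3439 = -0.803

-0.803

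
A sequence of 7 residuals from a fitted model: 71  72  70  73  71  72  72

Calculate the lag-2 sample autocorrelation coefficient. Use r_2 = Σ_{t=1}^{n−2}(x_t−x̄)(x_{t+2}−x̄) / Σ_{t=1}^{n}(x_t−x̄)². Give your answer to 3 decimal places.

0.486

Mean x̄ = (71 + 72 + 70 + 73 + 71 + 72 + 72)/7 = 71.5714
Deviations from mean: -0.5714, 0.4286, -1.5714, 1.4286, -0.5714, 0.4286, 0.4286
Σ(x_t−x̄)(x_{t+2}−x̄) = (0.8980) + (0.6122) + (0.8980) + (0.6122) + (-0.2449) = 2.7755
Denominator Σ(x_t−x̄)² = 5.7143
r_2 = 2.7755 / 5.7143 = 0.486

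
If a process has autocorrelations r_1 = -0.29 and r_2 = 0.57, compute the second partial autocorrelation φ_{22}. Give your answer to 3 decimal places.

0.531

φ_{22} = (r_2 − r_1²) / (1 − r_1²)
r_1² = (-0.29)² = 0.0841
Numerator = 0.57 − 0.0841 = 0.4859; denominator = 1 − 0.0841 = 0.9159
φ_{22} = 0.4859 / 0.9159 = 0.531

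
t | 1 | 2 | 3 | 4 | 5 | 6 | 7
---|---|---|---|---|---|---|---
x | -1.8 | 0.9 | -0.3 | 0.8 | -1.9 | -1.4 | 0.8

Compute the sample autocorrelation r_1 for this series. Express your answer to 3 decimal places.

Mean x̄ = (-1.8 + 0.9 − 0.3 + 0.8 − 1.9 − 1.4 + 0.8)/7 = -0.4143
Σ(x_t−x̄)(x_{t+1}−x̄) = (-1.8212) + (0.1502) + (0.1388) + (-1.8041) + (1.4645) + (-1.1969) = -3.0688
Denominator Σ(x_t−x̄)² = 9.7886
r_1 = -3.0688 / 9.7886 = -0.314

-0.314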